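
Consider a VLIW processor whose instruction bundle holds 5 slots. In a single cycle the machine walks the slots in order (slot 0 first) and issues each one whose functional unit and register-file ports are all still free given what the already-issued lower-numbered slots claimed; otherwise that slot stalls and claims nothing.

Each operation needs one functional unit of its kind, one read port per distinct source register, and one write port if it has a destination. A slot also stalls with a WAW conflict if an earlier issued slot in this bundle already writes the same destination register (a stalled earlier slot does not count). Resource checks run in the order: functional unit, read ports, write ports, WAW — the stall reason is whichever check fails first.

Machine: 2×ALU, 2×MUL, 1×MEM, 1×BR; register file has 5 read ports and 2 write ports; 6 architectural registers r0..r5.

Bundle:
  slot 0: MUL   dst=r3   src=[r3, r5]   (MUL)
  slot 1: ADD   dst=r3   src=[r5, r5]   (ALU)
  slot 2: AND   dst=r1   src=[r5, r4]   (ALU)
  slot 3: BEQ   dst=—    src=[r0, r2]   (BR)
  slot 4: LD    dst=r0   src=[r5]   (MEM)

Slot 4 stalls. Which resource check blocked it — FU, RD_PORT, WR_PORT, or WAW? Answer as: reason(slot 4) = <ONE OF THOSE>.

reason(slot 4) = WR_PORT

slot 0 (MUL): ISSUE — free A2,Mu1,Ld1,B1 rp3 wp1
slot 1 (ALU): stall WAW — free A2,Mu1,Ld1,B1 rp3 wp1
slot 2 (ALU): ISSUE — free A1,Mu1,Ld1,B1 rp1 wp0
slot 3 (BR): stall RD_PORT — free A1,Mu1,Ld1,B1 rp1 wp0
slot 4 (MEM): stall WR_PORT — free A1,Mu1,Ld1,B1 rp1 wp0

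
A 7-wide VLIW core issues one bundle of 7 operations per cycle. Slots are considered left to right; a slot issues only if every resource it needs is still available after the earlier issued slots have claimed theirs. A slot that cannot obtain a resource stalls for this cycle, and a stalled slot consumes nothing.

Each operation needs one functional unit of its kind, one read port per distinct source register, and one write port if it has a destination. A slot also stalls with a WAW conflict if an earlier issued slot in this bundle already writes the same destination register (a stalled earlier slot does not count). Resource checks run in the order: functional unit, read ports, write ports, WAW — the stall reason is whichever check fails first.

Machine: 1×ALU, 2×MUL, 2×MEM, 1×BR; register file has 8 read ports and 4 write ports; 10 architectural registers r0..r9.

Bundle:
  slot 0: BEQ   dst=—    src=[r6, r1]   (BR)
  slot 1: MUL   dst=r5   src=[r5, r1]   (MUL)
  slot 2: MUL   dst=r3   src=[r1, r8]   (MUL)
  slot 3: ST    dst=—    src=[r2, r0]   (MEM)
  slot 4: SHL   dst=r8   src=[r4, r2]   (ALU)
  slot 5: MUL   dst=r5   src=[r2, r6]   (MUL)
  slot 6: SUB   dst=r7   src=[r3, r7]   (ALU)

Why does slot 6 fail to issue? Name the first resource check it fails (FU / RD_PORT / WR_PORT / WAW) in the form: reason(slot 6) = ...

reason(slot 6) = RD_PORT

#0 BR src=r6,r1 dispatched  <A:1 Mu:2 Ld:2 B:0 rd:6 wr:4>
#1 MUL src=r5,r1 dispatched  <A:1 Mu:1 Ld:2 B:0 rd:4 wr:3>
#2 MUL src=r1,r8 dispatched  <A:1 Mu:0 Ld:2 B:0 rd:2 wr:2>
#3 MEM src=r2,r0 dispatched  <A:1 Mu:0 Ld:1 B:0 rd:0 wr:2>
#4 ALU src=r4,r2 held:RD_PORT  <A:1 Mu:0 Ld:1 B:0 rd:0 wr:2>
#5 MUL src=r2,r6 held:FU  <A:1 Mu:0 Ld:1 B:0 rd:0 wr:2>
#6 ALU src=r3,r7 held:RD_PORT  <A:1 Mu:0 Ld:1 B:0 rd:0 wr:2>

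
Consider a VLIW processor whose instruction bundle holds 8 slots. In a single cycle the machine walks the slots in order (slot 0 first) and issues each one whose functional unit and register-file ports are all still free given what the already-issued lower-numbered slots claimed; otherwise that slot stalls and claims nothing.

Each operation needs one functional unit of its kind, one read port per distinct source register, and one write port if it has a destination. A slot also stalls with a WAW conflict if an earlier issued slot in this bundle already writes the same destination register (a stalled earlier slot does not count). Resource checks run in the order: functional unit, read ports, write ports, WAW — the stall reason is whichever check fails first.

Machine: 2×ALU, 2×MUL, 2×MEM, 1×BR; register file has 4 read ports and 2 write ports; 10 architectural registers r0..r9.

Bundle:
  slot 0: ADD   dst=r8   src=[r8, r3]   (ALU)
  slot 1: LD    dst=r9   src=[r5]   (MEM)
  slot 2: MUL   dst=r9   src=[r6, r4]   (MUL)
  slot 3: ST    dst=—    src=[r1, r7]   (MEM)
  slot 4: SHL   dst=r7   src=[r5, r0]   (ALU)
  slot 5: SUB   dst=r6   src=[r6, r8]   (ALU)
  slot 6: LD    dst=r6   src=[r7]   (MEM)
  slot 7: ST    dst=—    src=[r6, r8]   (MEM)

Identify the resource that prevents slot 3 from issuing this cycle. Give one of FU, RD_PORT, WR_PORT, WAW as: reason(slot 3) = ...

slot 0 (ALU): ISSUE — free A1,Mu2,Ld2,B1 rp2 wp1
slot 1 (MEM): ISSUE — free A1,Mu2,Ld1,B1 rp1 wp0
slot 2 (MUL): stall RD_PORT — free A1,Mu2,Ld1,B1 rp1 wp0
slot 3 (MEM): stall RD_PORT — free A1,Mu2,Ld1,B1 rp1 wp0
slot 4 (ALU): stall RD_PORT — free A1,Mu2,Ld1,B1 rp1 wp0
slot 5 (ALU): stall RD_PORT — free A1,Mu2,Ld1,B1 rp1 wp0
slot 6 (MEM): stall WR_PORT — free A1,Mu2,Ld1,B1 rp1 wp0
slot 7 (MEM): stall RD_PORT — free A1,Mu2,Ld1,B1 rp1 wp0

reason(slot 3) = RD_PORT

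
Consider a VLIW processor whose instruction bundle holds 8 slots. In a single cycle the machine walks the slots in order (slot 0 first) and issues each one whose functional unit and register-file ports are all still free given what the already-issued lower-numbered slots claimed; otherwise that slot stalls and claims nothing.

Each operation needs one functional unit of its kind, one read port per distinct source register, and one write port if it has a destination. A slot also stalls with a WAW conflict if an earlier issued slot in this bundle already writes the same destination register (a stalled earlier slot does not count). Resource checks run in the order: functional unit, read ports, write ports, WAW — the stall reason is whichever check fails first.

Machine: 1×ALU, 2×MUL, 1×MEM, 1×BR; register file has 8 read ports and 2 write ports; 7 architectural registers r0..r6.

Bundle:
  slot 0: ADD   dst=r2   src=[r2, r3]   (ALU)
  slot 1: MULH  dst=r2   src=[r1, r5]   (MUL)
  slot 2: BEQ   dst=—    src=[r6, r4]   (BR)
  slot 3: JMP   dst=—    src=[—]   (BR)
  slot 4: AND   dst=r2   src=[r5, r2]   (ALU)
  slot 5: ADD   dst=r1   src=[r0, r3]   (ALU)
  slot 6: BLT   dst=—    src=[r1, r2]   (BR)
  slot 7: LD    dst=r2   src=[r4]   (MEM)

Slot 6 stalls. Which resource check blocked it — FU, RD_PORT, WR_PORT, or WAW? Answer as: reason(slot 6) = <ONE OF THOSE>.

reason(slot 6) = FU

slot 0 (ALU): ISSUE — free A0,Mu2,Ld1,B1 rp6 wp1
slot 1 (MUL): stall WAW — free A0,Mu2,Ld1,B1 rp6 wp1
slot 2 (BR): ISSUE — free A0,Mu2,Ld1,B0 rp4 wp1
slot 3 (BR): stall FU — free A0,Mu2,Ld1,B0 rp4 wp1
slot 4 (ALU): stall FU — free A0,Mu2,Ld1,B0 rp4 wp1
slot 5 (ALU): stall FU — free A0,Mu2,Ld1,B0 rp4 wp1
slot 6 (BR): stall FU — free A0,Mu2,Ld1,B0 rp4 wp1
slot 7 (MEM): stall WAW — free A0,Mu2,Ld1,B0 rp4 wp1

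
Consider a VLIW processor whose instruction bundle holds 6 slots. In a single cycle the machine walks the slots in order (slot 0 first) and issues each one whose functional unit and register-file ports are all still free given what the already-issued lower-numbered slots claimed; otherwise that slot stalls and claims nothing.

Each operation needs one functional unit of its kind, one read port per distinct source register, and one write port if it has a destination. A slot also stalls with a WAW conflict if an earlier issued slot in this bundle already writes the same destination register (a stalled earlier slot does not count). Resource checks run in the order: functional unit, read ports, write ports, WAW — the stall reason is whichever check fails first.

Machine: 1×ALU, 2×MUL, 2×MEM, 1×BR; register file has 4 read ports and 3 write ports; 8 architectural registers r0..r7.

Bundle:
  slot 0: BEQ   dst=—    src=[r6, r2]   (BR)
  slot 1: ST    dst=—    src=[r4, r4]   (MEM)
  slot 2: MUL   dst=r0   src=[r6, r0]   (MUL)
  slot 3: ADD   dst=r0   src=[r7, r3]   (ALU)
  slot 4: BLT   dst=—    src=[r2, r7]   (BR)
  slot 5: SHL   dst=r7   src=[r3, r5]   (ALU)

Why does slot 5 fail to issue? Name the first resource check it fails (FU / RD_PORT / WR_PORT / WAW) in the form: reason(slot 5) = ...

reason(slot 5) = RD_PORT

slot 0 (BR): ISSUE — free A1,Mu2,Ld2,B0 rp2 wp3
slot 1 (MEM): ISSUE — free A1,Mu2,Ld1,B0 rp1 wp3
slot 2 (MUL): stall RD_PORT — free A1,Mu2,Ld1,B0 rp1 wp3
slot 3 (ALU): stall RD_PORT — free A1,Mu2,Ld1,B0 rp1 wp3
slot 4 (BR): stall FU — free A1,Mu2,Ld1,B0 rp1 wp3
slot 5 (ALU): stall RD_PORT — free A1,Mu2,Ld1,B0 rp1 wp3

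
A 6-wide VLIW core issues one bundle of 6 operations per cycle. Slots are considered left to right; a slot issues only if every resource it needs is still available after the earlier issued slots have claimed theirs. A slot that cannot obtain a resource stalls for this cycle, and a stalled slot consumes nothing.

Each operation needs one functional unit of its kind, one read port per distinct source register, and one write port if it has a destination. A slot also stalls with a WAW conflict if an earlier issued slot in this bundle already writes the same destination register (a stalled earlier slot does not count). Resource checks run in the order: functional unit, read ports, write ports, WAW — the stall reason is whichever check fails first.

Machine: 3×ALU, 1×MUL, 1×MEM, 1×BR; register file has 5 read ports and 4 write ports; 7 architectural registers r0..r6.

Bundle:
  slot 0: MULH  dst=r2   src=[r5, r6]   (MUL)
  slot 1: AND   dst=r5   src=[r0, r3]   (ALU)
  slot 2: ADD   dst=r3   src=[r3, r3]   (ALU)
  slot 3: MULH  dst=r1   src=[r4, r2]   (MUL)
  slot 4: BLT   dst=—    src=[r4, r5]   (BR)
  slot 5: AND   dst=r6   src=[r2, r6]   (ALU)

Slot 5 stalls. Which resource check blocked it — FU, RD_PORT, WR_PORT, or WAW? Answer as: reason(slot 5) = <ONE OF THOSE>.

reason(slot 5) = RD_PORT

(0) want 1×MUL +2rd +1wr — yes → AL3|MU0|ME1|BR1|rd3|wr3
(1) want 1×ALU +2rd +1wr — yes → AL2|MU0|ME1|BR1|rd1|wr2
(2) want 1×ALU +1rd +1wr — yes → AL1|MU0|ME1|BR1|rd0|wr1
(3) want 1×MUL +2rd +1wr — FU → AL1|MU0|ME1|BR1|rd0|wr1
(4) want 1×BR +2rd +0wr — RD_PORT → AL1|MU0|ME1|BR1|rd0|wr1
(5) want 1×ALU +2rd +1wr — RD_PORT → AL1|MU0|ME1|BR1|rd0|wr1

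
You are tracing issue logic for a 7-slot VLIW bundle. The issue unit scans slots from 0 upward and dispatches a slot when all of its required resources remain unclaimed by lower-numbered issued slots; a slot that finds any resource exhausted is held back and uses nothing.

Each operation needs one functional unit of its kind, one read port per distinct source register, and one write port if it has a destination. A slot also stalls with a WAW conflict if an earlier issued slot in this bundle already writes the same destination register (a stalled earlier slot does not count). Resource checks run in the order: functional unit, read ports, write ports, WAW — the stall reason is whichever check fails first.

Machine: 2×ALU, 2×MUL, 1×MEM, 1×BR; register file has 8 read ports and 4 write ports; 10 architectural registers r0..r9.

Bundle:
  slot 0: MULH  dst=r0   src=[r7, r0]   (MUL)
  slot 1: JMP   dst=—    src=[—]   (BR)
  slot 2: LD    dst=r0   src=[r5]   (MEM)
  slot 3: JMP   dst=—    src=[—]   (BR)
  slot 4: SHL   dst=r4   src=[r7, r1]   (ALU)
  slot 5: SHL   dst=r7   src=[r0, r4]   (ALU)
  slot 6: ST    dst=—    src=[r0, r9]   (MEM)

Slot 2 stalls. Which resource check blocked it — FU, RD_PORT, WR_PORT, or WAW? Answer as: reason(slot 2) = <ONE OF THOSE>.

  0. MUL→r0 ⇒ go  {2A/1Mu/1Ld/1B | 6r 3w}
  1. BR ⇒ go  {2A/1Mu/1Ld/0B | 6r 3w}
  2. MEM→r0 ⇒ no(WAW)  {2A/1Mu/1Ld/0B | 6r 3w}
  3. BR ⇒ no(FU)  {2A/1Mu/1Ld/0B | 6r 3w}
  4. ALU→r4 ⇒ go  {1A/1Mu/1Ld/0B | 4r 2w}
  5. ALU→r7 ⇒ go  {0A/1Mu/1Ld/0B | 2r 1w}
  6. MEM ⇒ go  {0A/1Mu/0Ld/0B | 0r 1w}

reason(slot 2) = WAW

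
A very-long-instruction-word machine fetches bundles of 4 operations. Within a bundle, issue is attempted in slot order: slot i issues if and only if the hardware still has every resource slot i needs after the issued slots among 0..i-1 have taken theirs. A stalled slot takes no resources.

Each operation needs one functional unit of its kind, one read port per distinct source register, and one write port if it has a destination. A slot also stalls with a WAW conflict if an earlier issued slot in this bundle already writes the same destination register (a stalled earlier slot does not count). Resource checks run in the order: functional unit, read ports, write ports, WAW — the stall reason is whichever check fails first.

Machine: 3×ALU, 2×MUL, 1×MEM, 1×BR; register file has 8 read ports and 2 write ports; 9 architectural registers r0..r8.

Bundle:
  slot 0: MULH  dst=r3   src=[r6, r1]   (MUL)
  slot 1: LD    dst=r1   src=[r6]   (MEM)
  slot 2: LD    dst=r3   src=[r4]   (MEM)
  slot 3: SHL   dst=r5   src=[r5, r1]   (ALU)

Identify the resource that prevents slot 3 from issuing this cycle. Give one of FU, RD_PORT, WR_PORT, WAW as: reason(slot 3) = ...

(0) want 1×MUL +2rd +1wr — yes → AL3|MU1|ME1|BR1|rd6|wr1
(1) want 1×MEM +1rd +1wr — yes → AL3|MU1|ME0|BR1|rd5|wr0
(2) want 1×MEM +1rd +1wr — FU → AL3|MU1|ME0|BR1|rd5|wr0
(3) want 1×ALU +2rd +1wr — WR_PORT → AL3|MU1|ME0|BR1|rd5|wr0

reason(slot 3) = WR_PORT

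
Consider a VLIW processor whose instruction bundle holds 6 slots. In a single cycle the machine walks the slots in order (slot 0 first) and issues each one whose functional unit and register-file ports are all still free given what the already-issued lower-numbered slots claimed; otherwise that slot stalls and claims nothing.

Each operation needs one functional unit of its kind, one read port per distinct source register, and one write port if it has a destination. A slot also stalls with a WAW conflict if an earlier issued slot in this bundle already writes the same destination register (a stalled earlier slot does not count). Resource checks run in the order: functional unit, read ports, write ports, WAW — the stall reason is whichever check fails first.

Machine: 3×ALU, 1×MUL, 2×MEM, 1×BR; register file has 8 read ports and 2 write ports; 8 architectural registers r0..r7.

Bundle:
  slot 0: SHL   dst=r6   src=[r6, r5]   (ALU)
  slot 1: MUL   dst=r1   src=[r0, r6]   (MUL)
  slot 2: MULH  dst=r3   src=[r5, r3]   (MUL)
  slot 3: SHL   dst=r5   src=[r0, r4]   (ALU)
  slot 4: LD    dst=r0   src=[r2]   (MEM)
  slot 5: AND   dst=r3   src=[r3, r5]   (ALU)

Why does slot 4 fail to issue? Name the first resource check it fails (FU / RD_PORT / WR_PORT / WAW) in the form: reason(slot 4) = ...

slot 0 (ALU): ISSUE — free A2,Mu1,Ld2,B1 rp6 wp1
slot 1 (MUL): ISSUE — free A2,Mu0,Ld2,B1 rp4 wp0
slot 2 (MUL): stall FU — free A2,Mu0,Ld2,B1 rp4 wp0
slot 3 (ALU): stall WR_PORT — free A2,Mu0,Ld2,B1 rp4 wp0
slot 4 (MEM): stall WR_PORT — free A2,Mu0,Ld2,B1 rp4 wp0
slot 5 (ALU): stall WR_PORT — free A2,Mu0,Ld2,B1 rp4 wp0

reason(slot 4) = WR_PORT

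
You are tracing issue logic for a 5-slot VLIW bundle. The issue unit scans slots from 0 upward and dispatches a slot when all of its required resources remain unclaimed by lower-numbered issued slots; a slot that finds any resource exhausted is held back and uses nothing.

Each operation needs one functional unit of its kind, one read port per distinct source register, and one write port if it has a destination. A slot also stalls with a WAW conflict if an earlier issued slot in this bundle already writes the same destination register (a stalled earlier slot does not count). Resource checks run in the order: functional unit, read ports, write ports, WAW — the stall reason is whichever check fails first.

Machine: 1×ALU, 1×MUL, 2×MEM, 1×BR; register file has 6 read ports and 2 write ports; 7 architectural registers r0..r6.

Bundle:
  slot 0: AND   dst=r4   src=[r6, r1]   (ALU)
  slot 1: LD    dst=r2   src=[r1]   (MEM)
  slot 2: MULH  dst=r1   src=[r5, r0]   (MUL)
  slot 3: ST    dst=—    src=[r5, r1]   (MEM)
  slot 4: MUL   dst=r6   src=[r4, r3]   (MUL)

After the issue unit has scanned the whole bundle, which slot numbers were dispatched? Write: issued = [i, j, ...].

(0) want 1×ALU +2rd +1wr — yes → AL0|MU1|ME2|BR1|rd4|wr1
(1) want 1×MEM +1rd +1wr — yes → AL0|MU1|ME1|BR1|rd3|wr0
(2) want 1×MUL +2rd +1wr — WR_PORT → AL0|MU1|ME1|BR1|rd3|wr0
(3) want 1×MEM +2rd +0wr — yes → AL0|MU1|ME0|BR1|rd1|wr0
(4) want 1×MUL +2rd +1wr — RD_PORT → AL0|MU1|ME0|BR1|rd1|wr0

issued = [0, 1, 3]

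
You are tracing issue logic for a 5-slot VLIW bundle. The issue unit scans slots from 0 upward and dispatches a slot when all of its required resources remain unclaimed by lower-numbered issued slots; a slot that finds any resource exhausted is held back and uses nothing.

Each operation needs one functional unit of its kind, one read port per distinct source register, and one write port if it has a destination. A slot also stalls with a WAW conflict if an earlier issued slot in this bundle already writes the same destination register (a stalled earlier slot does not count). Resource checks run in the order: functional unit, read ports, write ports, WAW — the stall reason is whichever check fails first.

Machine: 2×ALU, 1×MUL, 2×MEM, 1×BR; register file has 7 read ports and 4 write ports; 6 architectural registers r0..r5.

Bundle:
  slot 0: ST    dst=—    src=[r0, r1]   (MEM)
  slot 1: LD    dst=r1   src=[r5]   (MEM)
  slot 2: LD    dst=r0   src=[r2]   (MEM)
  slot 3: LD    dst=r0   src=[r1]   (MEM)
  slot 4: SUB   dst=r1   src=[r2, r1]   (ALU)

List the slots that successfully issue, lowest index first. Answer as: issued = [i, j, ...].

issued = [0, 1]

#0 MEM src=r0,r1 dispatched  <A:2 Mu:1 Ld:1 B:1 rd:5 wr:4>
#1 MEM src=r5 dispatched  <A:2 Mu:1 Ld:0 B:1 rd:4 wr:3>
#2 MEM src=r2 held:FU  <A:2 Mu:1 Ld:0 B:1 rd:4 wr:3>
#3 MEM src=r1 held:FU  <A:2 Mu:1 Ld:0 B:1 rd:4 wr:3>
#4 ALU src=r2,r1 held:WAW  <A:2 Mu:1 Ld:0 B:1 rd:4 wr:3>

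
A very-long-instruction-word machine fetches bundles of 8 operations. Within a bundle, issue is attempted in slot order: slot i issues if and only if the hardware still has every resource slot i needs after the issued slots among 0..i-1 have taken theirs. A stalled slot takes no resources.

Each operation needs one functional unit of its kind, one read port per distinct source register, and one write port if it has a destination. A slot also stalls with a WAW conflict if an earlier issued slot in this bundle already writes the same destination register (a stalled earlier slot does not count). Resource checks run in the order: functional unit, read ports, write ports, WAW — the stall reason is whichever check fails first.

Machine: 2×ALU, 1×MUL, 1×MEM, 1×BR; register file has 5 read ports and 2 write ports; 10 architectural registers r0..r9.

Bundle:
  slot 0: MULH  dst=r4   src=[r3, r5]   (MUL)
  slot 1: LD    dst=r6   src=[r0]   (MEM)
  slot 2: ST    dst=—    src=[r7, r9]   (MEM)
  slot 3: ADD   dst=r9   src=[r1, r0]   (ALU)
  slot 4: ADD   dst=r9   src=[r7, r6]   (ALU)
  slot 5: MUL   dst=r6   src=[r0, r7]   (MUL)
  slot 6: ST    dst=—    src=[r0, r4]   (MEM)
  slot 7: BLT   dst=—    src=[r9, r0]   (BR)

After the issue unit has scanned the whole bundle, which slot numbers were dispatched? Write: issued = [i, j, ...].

issued = [0, 1, 7]

(0) want 1×MUL +2rd +1wr — yes → AL2|MU0|ME1|BR1|rd3|wr1
(1) want 1×MEM +1rd +1wr — yes → AL2|MU0|ME0|BR1|rd2|wr0
(2) want 1×MEM +2rd +0wr — FU → AL2|MU0|ME0|BR1|rd2|wr0
(3) want 1×ALU +2rd +1wr — WR_PORT → AL2|MU0|ME0|BR1|rd2|wr0
(4) want 1×ALU +2rd +1wr — WR_PORT → AL2|MU0|ME0|BR1|rd2|wr0
(5) want 1×MUL +2rd +1wr — FU → AL2|MU0|ME0|BR1|rd2|wr0
(6) want 1×MEM +2rd +0wr — FU → AL2|MU0|ME0|BR1|rd2|wr0
(7) want 1×BR +2rd +0wr — yes → AL2|MU0|ME0|BR0|rd0|wr0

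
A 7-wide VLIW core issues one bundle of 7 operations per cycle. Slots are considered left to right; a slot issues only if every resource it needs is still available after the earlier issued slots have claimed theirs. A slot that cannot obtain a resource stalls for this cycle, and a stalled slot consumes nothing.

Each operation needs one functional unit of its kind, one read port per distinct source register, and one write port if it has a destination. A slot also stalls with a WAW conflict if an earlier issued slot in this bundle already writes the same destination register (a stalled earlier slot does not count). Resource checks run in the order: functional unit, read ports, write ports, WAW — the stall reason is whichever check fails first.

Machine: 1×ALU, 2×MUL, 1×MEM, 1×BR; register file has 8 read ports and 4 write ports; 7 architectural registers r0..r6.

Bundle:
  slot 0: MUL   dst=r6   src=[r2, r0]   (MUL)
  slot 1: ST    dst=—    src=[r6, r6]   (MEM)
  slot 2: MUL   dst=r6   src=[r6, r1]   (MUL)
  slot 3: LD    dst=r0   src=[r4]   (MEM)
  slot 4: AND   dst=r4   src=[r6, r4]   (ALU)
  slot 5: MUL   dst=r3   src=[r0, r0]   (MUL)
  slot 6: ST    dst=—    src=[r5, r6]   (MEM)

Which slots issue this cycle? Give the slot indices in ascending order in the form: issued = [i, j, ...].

#0 MUL src=r2,r0 dispatched  <A:1 Mu:1 Ld:1 B:1 rd:6 wr:3>
#1 MEM src=r6,r6 dispatched  <A:1 Mu:1 Ld:0 B:1 rd:5 wr:3>
#2 MUL src=r6,r1 held:WAW  <A:1 Mu:1 Ld:0 B:1 rd:5 wr:3>
#3 MEM src=r4 held:FU  <A:1 Mu:1 Ld:0 B:1 rd:5 wr:3>
#4 ALU src=r6,r4 dispatched  <A:0 Mu:1 Ld:0 B:1 rd:3 wr:2>
#5 MUL src=r0,r0 dispatched  <A:0 Mu:0 Ld:0 B:1 rd:2 wr:1>
#6 MEM src=r5,r6 held:FU  <A:0 Mu:0 Ld:0 B:1 rd:2 wr:1>

issued = [0, 1, 4, 5]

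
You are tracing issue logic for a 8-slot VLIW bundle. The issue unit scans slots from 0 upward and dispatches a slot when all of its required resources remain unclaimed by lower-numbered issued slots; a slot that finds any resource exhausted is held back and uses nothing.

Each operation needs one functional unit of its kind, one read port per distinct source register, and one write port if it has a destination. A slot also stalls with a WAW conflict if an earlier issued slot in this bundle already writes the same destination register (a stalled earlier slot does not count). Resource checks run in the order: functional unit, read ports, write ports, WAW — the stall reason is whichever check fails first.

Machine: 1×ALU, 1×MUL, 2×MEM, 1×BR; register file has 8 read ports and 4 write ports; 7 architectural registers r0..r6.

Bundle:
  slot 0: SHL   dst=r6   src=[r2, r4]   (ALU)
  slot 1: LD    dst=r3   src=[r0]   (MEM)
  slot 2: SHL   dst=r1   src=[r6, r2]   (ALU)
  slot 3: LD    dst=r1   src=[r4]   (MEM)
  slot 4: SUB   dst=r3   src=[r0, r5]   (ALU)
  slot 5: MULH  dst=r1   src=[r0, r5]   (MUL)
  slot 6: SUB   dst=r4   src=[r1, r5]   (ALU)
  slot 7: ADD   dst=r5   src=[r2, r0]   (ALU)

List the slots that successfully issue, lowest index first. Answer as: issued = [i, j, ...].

issued = [0, 1, 3]

slot 0 (ALU): ISSUE — free A0,Mu1,Ld2,B1 rp6 wp3
slot 1 (MEM): ISSUE — free A0,Mu1,Ld1,B1 rp5 wp2
slot 2 (ALU): stall FU — free A0,Mu1,Ld1,B1 rp5 wp2
slot 3 (MEM): ISSUE — free A0,Mu1,Ld0,B1 rp4 wp1
slot 4 (ALU): stall FU — free A0,Mu1,Ld0,B1 rp4 wp1
slot 5 (MUL): stall WAW — free A0,Mu1,Ld0,B1 rp4 wp1
slot 6 (ALU): stall FU — free A0,Mu1,Ld0,B1 rp4 wp1
slot 7 (ALU): stall FU — free A0,Mu1,Ld0,B1 rp4 wp1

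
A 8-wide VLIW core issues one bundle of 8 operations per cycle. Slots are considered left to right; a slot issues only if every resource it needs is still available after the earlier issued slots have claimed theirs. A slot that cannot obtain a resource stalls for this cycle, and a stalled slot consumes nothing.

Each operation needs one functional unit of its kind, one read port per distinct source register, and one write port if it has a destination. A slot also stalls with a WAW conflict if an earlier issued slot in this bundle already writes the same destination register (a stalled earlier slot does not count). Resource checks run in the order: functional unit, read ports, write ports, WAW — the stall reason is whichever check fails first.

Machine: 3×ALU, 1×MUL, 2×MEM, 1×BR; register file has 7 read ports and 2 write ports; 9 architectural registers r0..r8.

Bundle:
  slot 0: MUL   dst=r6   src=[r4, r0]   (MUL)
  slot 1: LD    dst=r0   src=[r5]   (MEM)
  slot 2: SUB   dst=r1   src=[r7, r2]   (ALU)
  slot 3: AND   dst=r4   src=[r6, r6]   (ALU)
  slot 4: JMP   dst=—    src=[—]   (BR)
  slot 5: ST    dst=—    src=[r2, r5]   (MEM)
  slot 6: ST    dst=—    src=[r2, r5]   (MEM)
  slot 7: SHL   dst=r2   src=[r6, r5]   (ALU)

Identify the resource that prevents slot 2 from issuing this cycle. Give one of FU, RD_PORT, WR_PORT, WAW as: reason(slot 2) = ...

reason(slot 2) = WR_PORT

  0. MUL→r6 ⇒ go  {3A/0Mu/2Ld/1B | 5r 1w}
  1. MEM→r0 ⇒ go  {3A/0Mu/1Ld/1B | 4r 0w}
  2. ALU→r1 ⇒ no(WR_PORT)  {3A/0Mu/1Ld/1B | 4r 0w}
  3. ALU→r4 ⇒ no(WR_PORT)  {3A/0Mu/1Ld/1B | 4r 0w}
  4. BR ⇒ go  {3A/0Mu/1Ld/0B | 4r 0w}
  5. MEM ⇒ go  {3A/0Mu/0Ld/0B | 2r 0w}
  6. MEM ⇒ no(FU)  {3A/0Mu/0Ld/0B | 2r 0w}
  7. ALU→r2 ⇒ no(WR_PORT)  {3A/0Mu/0Ld/0B | 2r 0w}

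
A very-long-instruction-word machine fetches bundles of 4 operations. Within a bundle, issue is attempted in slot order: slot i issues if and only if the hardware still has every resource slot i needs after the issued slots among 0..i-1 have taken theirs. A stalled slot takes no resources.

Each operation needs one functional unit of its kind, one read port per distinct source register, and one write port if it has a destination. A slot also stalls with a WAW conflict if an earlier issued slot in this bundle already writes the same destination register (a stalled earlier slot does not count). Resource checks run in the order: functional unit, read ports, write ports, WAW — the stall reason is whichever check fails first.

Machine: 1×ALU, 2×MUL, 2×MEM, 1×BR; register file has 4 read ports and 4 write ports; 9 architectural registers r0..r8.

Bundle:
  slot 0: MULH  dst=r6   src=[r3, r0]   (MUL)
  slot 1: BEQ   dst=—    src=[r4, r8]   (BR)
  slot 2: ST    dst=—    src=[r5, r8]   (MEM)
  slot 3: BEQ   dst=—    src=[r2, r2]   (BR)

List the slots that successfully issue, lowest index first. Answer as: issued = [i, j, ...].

  0. MUL→r6 ⇒ go  {1A/1Mu/2Ld/1B | 2r 3w}
  1. BR ⇒ go  {1A/1Mu/2Ld/0B | 0r 3w}
  2. MEM ⇒ no(RD_PORT)  {1A/1Mu/2Ld/0B | 0r 3w}
  3. BR ⇒ no(FU)  {1A/1Mu/2Ld/0B | 0r 3w}

issued = [0, 1]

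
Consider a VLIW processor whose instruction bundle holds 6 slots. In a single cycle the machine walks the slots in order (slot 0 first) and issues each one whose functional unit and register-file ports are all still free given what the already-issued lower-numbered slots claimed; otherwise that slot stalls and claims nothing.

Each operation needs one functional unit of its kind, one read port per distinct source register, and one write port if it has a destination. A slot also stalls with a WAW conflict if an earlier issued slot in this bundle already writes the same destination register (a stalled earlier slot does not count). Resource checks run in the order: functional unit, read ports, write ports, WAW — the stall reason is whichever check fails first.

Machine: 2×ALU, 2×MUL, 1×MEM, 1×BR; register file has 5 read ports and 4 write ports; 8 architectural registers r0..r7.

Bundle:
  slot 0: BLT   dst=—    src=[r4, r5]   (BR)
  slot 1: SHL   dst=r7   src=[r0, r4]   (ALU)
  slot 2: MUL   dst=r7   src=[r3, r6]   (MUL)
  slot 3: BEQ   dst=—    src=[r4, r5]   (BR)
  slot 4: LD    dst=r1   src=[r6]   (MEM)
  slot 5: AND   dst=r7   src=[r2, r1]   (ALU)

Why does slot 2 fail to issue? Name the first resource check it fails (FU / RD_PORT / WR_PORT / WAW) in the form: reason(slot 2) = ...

slot 0 (BR): ISSUE — free A2,Mu2,Ld1,B0 rp3 wp4
slot 1 (ALU): ISSUE — free A1,Mu2,Ld1,B0 rp1 wp3
slot 2 (MUL): stall RD_PORT — free A1,Mu2,Ld1,B0 rp1 wp3
slot 3 (BR): stall FU — free A1,Mu2,Ld1,B0 rp1 wp3
slot 4 (MEM): ISSUE — free A1,Mu2,Ld0,B0 rp0 wp2
slot 5 (ALU): stall RD_PORT — free A1,Mu2,Ld0,B0 rp0 wp2

reason(slot 2) = RD_PORT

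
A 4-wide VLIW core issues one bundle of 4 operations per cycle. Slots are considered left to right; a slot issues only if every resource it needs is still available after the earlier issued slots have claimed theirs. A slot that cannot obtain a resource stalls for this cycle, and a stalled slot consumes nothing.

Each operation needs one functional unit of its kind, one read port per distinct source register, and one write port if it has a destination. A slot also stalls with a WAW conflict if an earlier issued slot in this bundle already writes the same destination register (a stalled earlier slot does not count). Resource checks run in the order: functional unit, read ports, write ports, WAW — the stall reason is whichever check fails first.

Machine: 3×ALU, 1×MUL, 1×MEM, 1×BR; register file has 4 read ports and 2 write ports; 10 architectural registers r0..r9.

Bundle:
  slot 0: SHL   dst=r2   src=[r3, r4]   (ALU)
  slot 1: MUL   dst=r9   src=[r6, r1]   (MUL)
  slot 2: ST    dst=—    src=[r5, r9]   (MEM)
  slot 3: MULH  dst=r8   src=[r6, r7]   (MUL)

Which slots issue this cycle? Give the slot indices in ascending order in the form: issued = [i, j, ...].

issued = [0, 1]

slot 0 (ALU): ISSUE — free A2,Mu1,Ld1,B1 rp2 wp1
slot 1 (MUL): ISSUE — free A2,Mu0,Ld1,B1 rp0 wp0
slot 2 (MEM): stall RD_PORT — free A2,Mu0,Ld1,B1 rp0 wp0
slot 3 (MUL): stall FU — free A2,Mu0,Ld1,B1 rp0 wp0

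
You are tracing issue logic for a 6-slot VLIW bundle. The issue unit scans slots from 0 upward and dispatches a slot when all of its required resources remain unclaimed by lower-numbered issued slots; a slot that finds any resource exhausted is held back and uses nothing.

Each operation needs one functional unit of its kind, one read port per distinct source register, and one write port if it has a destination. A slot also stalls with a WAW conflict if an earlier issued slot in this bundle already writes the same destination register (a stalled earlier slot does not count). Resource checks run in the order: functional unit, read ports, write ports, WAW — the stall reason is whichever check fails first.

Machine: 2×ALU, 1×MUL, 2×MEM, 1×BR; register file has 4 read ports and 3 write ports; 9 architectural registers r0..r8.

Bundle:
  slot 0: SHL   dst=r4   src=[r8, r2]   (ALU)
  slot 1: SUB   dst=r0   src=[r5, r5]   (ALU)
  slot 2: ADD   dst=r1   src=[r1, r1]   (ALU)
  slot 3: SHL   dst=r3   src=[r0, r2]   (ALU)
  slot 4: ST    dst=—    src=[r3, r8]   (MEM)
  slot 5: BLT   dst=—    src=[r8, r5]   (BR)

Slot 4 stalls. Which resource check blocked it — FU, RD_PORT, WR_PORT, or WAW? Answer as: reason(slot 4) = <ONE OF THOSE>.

reason(slot 4) = RD_PORT

slot 0 (ALU): ISSUE — free A1,Mu1,Ld2,B1 rp2 wp2
slot 1 (ALU): ISSUE — free A0,Mu1,Ld2,B1 rp1 wp1
slot 2 (ALU): stall FU — free A0,Mu1,Ld2,B1 rp1 wp1
slot 3 (ALU): stall FU — free A0,Mu1,Ld2,B1 rp1 wp1
slot 4 (MEM): stall RD_PORT — free A0,Mu1,Ld2,B1 rp1 wp1
slot 5 (BR): stall RD_PORT — free A0,Mu1,Ld2,B1 rp1 wp1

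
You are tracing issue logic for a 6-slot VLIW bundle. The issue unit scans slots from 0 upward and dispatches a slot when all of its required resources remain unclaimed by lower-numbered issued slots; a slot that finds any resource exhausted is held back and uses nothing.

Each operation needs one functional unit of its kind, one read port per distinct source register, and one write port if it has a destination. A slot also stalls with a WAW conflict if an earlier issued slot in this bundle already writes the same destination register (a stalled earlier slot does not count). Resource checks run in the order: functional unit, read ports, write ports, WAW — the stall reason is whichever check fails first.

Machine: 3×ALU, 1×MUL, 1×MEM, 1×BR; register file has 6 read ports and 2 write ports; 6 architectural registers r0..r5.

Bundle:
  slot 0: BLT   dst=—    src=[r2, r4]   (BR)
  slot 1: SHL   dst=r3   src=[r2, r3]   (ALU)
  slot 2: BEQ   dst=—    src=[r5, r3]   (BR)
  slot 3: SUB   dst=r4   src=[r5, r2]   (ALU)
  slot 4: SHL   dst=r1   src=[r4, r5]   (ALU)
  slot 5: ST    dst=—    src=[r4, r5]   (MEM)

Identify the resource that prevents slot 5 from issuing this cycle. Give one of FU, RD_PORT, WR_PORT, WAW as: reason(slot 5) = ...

reason(slot 5) = RD_PORT

#0 BR src=r2,r4 dispatched  <A:3 Mu:1 Ld:1 B:0 rd:4 wr:2>
#1 ALU src=r2,r3 dispatched  <A:2 Mu:1 Ld:1 B:0 rd:2 wr:1>
#2 BR src=r5,r3 held:FU  <A:2 Mu:1 Ld:1 B:0 rd:2 wr:1>
#3 ALU src=r5,r2 dispatched  <A:1 Mu:1 Ld:1 B:0 rd:0 wr:0>
#4 ALU src=r4,r5 held:RD_PORT  <A:1 Mu:1 Ld:1 B:0 rd:0 wr:0>
#5 MEM src=r4,r5 held:RD_PORT  <A:1 Mu:1 Ld:1 B:0 rd:0 wr:0>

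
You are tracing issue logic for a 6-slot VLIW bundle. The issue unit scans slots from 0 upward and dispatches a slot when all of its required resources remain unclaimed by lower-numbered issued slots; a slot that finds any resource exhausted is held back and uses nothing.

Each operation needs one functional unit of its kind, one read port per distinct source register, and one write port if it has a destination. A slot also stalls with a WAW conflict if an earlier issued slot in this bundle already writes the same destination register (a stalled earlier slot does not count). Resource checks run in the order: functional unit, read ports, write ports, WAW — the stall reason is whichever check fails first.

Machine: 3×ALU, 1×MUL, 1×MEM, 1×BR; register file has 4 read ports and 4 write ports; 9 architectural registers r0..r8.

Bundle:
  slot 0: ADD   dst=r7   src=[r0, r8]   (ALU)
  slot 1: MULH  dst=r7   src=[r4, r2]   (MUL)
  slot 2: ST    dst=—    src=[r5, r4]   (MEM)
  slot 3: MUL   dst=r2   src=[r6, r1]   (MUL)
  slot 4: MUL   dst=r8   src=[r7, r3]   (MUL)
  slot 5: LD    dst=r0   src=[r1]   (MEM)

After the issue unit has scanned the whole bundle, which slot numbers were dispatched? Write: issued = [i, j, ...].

issued = [0, 2]

  0. ALU→r7 ⇒ go  {2A/1Mu/1Ld/1B | 2r 3w}
  1. MUL→r7 ⇒ no(WAW)  {2A/1Mu/1Ld/1B | 2r 3w}
  2. MEM ⇒ go  {2A/1Mu/0Ld/1B | 0r 3w}
  3. MUL→r2 ⇒ no(RD_PORT)  {2A/1Mu/0Ld/1B | 0r 3w}
  4. MUL→r8 ⇒ no(RD_PORT)  {2A/1Mu/0Ld/1B | 0r 3w}
  5. MEM→r0 ⇒ no(FU)  {2A/1Mu/0Ld/1B | 0r 3w}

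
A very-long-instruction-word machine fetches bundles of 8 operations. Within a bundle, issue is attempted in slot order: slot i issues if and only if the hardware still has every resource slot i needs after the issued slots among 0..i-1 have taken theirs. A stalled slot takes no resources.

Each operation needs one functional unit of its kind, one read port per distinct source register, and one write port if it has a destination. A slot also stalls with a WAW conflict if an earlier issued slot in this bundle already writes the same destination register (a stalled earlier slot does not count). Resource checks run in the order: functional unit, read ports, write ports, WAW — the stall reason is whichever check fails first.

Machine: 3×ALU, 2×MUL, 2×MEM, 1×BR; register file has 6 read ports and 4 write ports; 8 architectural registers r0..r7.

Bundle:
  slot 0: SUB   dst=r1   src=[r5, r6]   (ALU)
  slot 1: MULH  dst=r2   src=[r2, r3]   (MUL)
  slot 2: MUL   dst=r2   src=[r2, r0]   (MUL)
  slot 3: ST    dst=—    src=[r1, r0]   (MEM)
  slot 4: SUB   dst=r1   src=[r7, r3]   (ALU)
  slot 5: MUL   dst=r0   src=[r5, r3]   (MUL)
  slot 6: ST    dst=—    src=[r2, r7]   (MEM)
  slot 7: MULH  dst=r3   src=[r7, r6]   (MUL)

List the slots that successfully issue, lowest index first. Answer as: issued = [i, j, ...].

issued = [0, 1, 3]

#0 ALU src=r5,r6 dispatched  <A:2 Mu:2 Ld:2 B:1 rd:4 wr:3>
#1 MUL src=r2,r3 dispatched  <A:2 Mu:1 Ld:2 B:1 rd:2 wr:2>
#2 MUL src=r2,r0 held:WAW  <A:2 Mu:1 Ld:2 B:1 rd:2 wr:2>
#3 MEM src=r1,r0 dispatched  <A:2 Mu:1 Ld:1 B:1 rd:0 wr:2>
#4 ALU src=r7,r3 held:RD_PORT  <A:2 Mu:1 Ld:1 B:1 rd:0 wr:2>
#5 MUL src=r5,r3 held:RD_PORT  <A:2 Mu:1 Ld:1 B:1 rd:0 wr:2>
#6 MEM src=r2,r7 held:RD_PORT  <A:2 Mu:1 Ld:1 B:1 rd:0 wr:2>
#7 MUL src=r7,r6 held:RD_PORT  <A:2 Mu:1 Ld:1 B:1 rd:0 wr:2>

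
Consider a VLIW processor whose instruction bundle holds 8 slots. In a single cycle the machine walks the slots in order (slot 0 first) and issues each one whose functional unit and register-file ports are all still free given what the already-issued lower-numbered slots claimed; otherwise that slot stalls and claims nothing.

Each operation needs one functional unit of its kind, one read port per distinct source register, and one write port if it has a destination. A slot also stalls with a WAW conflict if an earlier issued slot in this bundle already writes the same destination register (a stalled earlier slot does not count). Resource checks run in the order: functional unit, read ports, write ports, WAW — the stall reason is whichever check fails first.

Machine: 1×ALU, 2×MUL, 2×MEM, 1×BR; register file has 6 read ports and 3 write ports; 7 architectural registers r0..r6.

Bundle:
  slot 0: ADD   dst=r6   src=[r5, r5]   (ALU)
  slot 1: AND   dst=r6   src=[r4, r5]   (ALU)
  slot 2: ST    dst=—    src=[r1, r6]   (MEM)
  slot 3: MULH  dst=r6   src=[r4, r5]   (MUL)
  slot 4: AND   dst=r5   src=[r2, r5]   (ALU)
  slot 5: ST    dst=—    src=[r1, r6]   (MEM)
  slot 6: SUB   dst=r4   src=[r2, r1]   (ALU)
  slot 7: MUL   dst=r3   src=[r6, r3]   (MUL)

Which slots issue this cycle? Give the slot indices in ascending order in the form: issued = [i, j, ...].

#0 ALU src=r5,r5 dispatched  <A:0 Mu:2 Ld:2 B:1 rd:5 wr:2>
#1 ALU src=r4,r5 held:FU  <A:0 Mu:2 Ld:2 B:1 rd:5 wr:2>
#2 MEM src=r1,r6 dispatched  <A:0 Mu:2 Ld:1 B:1 rd:3 wr:2>
#3 MUL src=r4,r5 held:WAW  <A:0 Mu:2 Ld:1 B:1 rd:3 wr:2>
#4 ALU src=r2,r5 held:FU  <A:0 Mu:2 Ld:1 B:1 rd:3 wr:2>
#5 MEM src=r1,r6 dispatched  <A:0 Mu:2 Ld:0 B:1 rd:1 wr:2>
#6 ALU src=r2,r1 held:FU  <A:0 Mu:2 Ld:0 B:1 rd:1 wr:2>
#7 MUL src=r6,r3 held:RD_PORT  <A:0 Mu:2 Ld:0 B:1 rd:1 wr:2>

issued = [0, 2, 5]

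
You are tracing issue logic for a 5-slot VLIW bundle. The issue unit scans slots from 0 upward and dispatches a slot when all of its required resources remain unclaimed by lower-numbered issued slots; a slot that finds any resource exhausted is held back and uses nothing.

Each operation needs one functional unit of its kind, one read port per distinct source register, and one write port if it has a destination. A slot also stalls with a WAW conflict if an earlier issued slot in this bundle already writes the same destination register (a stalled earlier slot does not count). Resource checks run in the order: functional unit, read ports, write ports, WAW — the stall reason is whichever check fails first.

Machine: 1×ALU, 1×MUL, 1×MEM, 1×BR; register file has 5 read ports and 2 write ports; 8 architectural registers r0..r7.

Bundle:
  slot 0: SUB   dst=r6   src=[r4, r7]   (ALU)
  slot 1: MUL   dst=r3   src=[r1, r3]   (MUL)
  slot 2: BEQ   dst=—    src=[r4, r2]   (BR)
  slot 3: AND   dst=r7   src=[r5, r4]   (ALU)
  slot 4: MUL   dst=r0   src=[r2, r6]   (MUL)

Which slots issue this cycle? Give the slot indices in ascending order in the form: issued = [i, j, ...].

issued = [0, 1]

slot 0 (ALU): ISSUE — free A0,Mu1,Ld1,B1 rp3 wp1
slot 1 (MUL): ISSUE — free A0,Mu0,Ld1,B1 rp1 wp0
slot 2 (BR): stall RD_PORT — free A0,Mu0,Ld1,B1 rp1 wp0
slot 3 (ALU): stall FU — free A0,Mu0,Ld1,B1 rp1 wp0
slot 4 (MUL): stall FU — free A0,Mu0,Ld1,B1 rp1 wp0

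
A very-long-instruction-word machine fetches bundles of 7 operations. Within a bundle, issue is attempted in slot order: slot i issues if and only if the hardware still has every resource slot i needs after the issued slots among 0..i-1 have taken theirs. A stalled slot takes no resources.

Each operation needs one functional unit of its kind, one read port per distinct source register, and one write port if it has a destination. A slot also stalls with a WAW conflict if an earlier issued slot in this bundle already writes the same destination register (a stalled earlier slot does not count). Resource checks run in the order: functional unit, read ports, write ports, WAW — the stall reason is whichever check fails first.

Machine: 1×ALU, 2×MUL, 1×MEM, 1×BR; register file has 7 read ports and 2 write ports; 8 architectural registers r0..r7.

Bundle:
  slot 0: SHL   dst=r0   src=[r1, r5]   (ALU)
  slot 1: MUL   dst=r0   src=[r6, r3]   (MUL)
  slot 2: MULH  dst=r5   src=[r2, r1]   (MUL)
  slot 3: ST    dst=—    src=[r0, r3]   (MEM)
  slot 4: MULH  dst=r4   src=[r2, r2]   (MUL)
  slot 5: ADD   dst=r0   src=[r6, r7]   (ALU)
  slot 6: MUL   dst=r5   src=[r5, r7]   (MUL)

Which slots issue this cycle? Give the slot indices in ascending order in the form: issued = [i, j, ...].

(0) want 1×ALU +2rd +1wr — yes → AL0|MU2|ME1|BR1|rd5|wr1
(1) want 1×MUL +2rd +1wr — WAW → AL0|MU2|ME1|BR1|rd5|wr1
(2) want 1×MUL +2rd +1wr — yes → AL0|MU1|ME1|BR1|rd3|wr0
(3) want 1×MEM +2rd +0wr — yes → AL0|MU1|ME0|BR1|rd1|wr0
(4) want 1×MUL +1rd +1wr — WR_PORT → AL0|MU1|ME0|BR1|rd1|wr0
(5) want 1×ALU +2rd +1wr — FU → AL0|MU1|ME0|BR1|rd1|wr0
(6) want 1×MUL +2rd +1wr — RD_PORT → AL0|MU1|ME0|BR1|rd1|wr0

issued = [0, 2, 3]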